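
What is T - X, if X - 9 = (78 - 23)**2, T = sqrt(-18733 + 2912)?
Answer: -3034 + I*sqrt(15821) ≈ -3034.0 + 125.78*I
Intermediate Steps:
T = I*sqrt(15821) (T = sqrt(-15821) = I*sqrt(15821) ≈ 125.78*I)
X = 3034 (X = 9 + (78 - 23)**2 = 9 + 55**2 = 9 + 3025 = 3034)
T - X = I*sqrt(15821) - 1*3034 = I*sqrt(15821) - 3034 = -3034 + I*sqrt(15821)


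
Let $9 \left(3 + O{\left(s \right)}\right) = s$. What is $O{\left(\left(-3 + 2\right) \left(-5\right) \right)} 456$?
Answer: $- \frac{3344}{3} \approx -1114.7$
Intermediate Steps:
$O{\left(s \right)} = -3 + \frac{s}{9}$
$O{\left(\left(-3 + 2\right) \left(-5\right) \right)} 456 = \left(-3 + \frac{\left(-3 + 2\right) \left(-5\right)}{9}\right) 456 = \left(-3 + \frac{\left(-1\right) \left(-5\right)}{9}\right) 456 = \left(-3 + \frac{1}{9} \cdot 5\right) 456 = \left(-3 + \frac{5}{9}\right) 456 = \left(- \frac{22}{9}\right) 456 = - \frac{3344}{3}$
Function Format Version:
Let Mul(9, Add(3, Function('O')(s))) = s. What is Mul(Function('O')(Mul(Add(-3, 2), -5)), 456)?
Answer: Rational(-3344, 3) ≈ -1114.7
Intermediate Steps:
Function('O')(s) = Add(-3, Mul(Rational(1, 9), s))
Mul(Function('O')(Mul(Add(-3, 2), -5)), 456) = Mul(Add(-3, Mul(Rational(1, 9), Mul(Add(-3, 2), -5))), 456) = Mul(Add(-3, Mul(Rational(1, 9), Mul(-1, -5))), 456) = Mul(Add(-3, Mul(Rational(1, 9), 5)), 456) = Mul(Add(-3, Rational(5, 9)), 456) = Mul(Rational(-22, 9), 456) = Rational(-3344, 3)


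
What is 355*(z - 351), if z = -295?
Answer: -229330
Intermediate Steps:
355*(z - 351) = 355*(-295 - 351) = 355*(-646) = -229330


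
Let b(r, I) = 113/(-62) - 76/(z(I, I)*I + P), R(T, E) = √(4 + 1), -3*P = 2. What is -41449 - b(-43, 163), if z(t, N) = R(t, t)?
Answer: -3072365751453/74127262 + 111492*√5/1195601 ≈ -41447.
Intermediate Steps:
P = -⅔ (P = -⅓*2 = -⅔ ≈ -0.66667)
R(T, E) = √5
z(t, N) = √5
b(r, I) = -113/62 - 76/(-⅔ + I*√5) (b(r, I) = 113/(-62) - 76/(√5*I - ⅔) = 113*(-1/62) - 76/(I*√5 - ⅔) = -113/62 - 76/(-⅔ + I*√5))
-41449 - b(-43, 163) = -41449 - (-13910 - 339*163*√5)/(62*(-2 + 3*163*√5)) = -41449 - (-13910 - 55257*√5)/(62*(-2 + 489*√5))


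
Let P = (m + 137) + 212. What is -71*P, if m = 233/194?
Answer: -4823669/194 ≈ -24864.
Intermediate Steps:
m = 233/194 (m = 233*(1/194) = 233/194 ≈ 1.2010)
P = 67939/194 (P = (233/194 + 137) + 212 = 26811/194 + 212 = 67939/194 ≈ 350.20)
-71*P = -71*67939/194 = -4823669/194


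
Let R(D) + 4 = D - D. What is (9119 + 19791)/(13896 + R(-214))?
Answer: 14455/6946 ≈ 2.0811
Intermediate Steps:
R(D) = -4 (R(D) = -4 + (D - D) = -4 + 0 = -4)
(9119 + 19791)/(13896 + R(-214)) = (9119 + 19791)/(13896 - 4) = 28910/13892 = 28910*(1/13892) = 14455/6946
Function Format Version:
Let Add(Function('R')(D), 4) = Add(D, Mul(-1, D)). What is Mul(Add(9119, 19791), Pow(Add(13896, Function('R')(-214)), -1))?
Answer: Rational(14455, 6946) ≈ 2.0811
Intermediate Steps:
Function('R')(D) = -4 (Function('R')(D) = Add(-4, Add(D, Mul(-1, D))) = Add(-4, 0) = -4)
Mul(Add(9119, 19791), Pow(Add(13896, Function('R')(-214)), -1)) = Mul(Add(9119, 19791), Pow(Add(13896, -4), -1)) = Mul(28910, Pow(13892, -1)) = Mul(28910, Rational(1, 13892)) = Rational(14455, 6946)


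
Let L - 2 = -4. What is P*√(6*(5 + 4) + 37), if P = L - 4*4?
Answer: -18*√91 ≈ -171.71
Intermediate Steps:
L = -2 (L = 2 - 4 = -2)
P = -18 (P = -2 - 4*4 = -2 - 16 = -18)
P*√(6*(5 + 4) + 37) = -18*√(6*(5 + 4) + 37) = -18*√(6*9 + 37) = -18*√(54 + 37) = -18*√91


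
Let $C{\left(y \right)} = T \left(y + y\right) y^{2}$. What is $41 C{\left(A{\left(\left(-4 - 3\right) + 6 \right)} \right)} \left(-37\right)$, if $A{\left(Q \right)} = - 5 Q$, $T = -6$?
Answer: $2275500$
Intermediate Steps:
$C{\left(y \right)} = - 12 y^{3}$ ($C{\left(y \right)} = - 6 \left(y + y\right) y^{2} = - 6 \cdot 2 y y^{2} = - 12 y y^{2} = - 12 y^{3}$)
$41 C{\left(A{\left(\left(-4 - 3\right) + 6 \right)} \right)} \left(-37\right) = 41 \left(- 12 \left(- 5 \left(\left(-4 - 3\right) + 6\right)\right)^{3}\right) \left(-37\right) = 41 \left(- 12 \left(- 5 \left(-7 + 6\right)\right)^{3}\right) \left(-37\right) = 41 \left(- 12 \left(\left(-5\right) \left(-1\right)\right)^{3}\right) \left(-37\right) = 41 \left(- 12 \cdot 5^{3}\right) \left(-37\right) = 41 \left(\left(-12\right) 125\right) \left(-37\right) = 41 \left(-1500\right) \left(-37\right) = \left(-61500\right) \left(-37\right) = 2275500$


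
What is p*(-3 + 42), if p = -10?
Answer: -390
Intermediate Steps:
p*(-3 + 42) = -10*(-3 + 42) = -10*39 = -390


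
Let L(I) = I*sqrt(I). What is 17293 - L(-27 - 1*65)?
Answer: 17293 + 184*I*sqrt(23) ≈ 17293.0 + 882.43*I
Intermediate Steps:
L(I) = I**(3/2)
17293 - L(-27 - 1*65) = 17293 - (-27 - 1*65)**(3/2) = 17293 - (-27 - 65)**(3/2) = 17293 - (-92)**(3/2) = 17293 - (-184)*I*sqrt(23) = 17293 + 184*I*sqrt(23)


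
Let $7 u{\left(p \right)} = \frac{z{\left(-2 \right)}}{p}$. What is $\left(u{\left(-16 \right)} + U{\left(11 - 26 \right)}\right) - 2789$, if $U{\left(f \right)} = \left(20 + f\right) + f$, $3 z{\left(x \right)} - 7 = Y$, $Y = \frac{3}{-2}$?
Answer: $- \frac{1880939}{672} \approx -2799.0$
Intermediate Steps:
$Y = - \frac{3}{2}$ ($Y = 3 \left(- \frac{1}{2}\right) = - \frac{3}{2} \approx -1.5$)
$z{\left(x \right)} = \frac{11}{6}$ ($z{\left(x \right)} = \frac{7}{3} + \frac{1}{3} \left(- \frac{3}{2}\right) = \frac{7}{3} - \frac{1}{2} = \frac{11}{6}$)
$U{\left(f \right)} = 20 + 2 f$
$u{\left(p \right)} = \frac{11}{42 p}$ ($u{\left(p \right)} = \frac{\frac{11}{6} \frac{1}{p}}{7} = \frac{11}{42 p}$)
$\left(u{\left(-16 \right)} + U{\left(11 - 26 \right)}\right) - 2789 = \left(\frac{11}{42 \left(-16\right)} + \left(20 + 2 \left(11 - 26\right)\right)\right) - 2789 = \left(\frac{11}{42} \left(- \frac{1}{16}\right) + \left(20 + 2 \left(-15\right)\right)\right) - 2789 = \left(- \frac{11}{672} + \left(20 - 30\right)\right) - 2789 = \left(- \frac{11}{672} - 10\right) - 2789 = - \frac{6731}{672} - 2789 = - \frac{1880939}{672}$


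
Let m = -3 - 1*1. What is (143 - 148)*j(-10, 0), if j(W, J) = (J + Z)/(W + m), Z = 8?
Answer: 20/7 ≈ 2.8571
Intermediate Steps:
m = -4 (m = -3 - 1 = -4)
j(W, J) = (8 + J)/(-4 + W) (j(W, J) = (J + 8)/(W - 4) = (8 + J)/(-4 + W))
(143 - 148)*j(-10, 0) = (143 - 148)*((8 + 0)/(-4 - 10)) = -5*8/(-14) = -(-5)*8/14 = -5*(-4/7) = 20/7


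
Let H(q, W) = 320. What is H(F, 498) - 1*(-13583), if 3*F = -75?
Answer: 13903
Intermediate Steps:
F = -25 (F = (1/3)*(-75) = -25)
H(F, 498) - 1*(-13583) = 320 - 1*(-13583) = 320 + 13583 = 13903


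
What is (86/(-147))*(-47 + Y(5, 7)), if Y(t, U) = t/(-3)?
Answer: 12556/441 ≈ 28.472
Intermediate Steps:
Y(t, U) = -t/3 (Y(t, U) = t*(-1/3) = -t/3)
(86/(-147))*(-47 + Y(5, 7)) = (86/(-147))*(-47 - 1/3*5) = (86*(-1/147))*(-47 - 5/3) = -86/147*(-146/3) = 12556/441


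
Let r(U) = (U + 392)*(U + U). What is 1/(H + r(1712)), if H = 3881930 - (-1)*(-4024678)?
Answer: 1/7061348 ≈ 1.4162e-7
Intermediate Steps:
H = -142748 (H = 3881930 - 1*4024678 = 3881930 - 4024678 = -142748)
r(U) = 2*U*(392 + U) (r(U) = (392 + U)*(2*U) = 2*U*(392 + U))
1/(H + r(1712)) = 1/(-142748 + 2*1712*(392 + 1712)) = 1/(-142748 + 2*1712*2104) = 1/(-142748 + 7204096) = 1/7061348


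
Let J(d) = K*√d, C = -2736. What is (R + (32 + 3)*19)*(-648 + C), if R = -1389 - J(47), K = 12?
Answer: 2450016 + 40608*√47 ≈ 2.7284e+6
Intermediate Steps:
J(d) = 12*√d
R = -1389 - 12*√47 ≈ -1471.3
(R + (32 + 3)*19)*(-648 + C) = ((-1389 - 12*√47) + (32 + 3)*19)*(-648 - 2736) = ((-1389 - 12*√47) + 35*19)*(-3384) = ((-1389 - 12*√47) + 665)*(-3384) = (-724 - 12*√47)*(-3384) = 2450016 + 40608*√47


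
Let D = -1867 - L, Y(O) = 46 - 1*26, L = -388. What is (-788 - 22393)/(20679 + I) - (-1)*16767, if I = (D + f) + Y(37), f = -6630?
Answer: 211073349/12590 ≈ 16765.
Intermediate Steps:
Y(O) = 20 (Y(O) = 46 - 26 = 20)
D = -1479 (D = -1867 - 1*(-388) = -1867 + 388 = -1479)
I = -8089 (I = (-1479 - 6630) + 20 = -8109 + 20 = -8089)
(-788 - 22393)/(20679 + I) - (-1)*16767 = (-788 - 22393)/(20679 - 8089) - (-1)*16767 = -23181/12590 - 1*(-16767) = -23181*1/12590 + 16767 = -23181/12590 + 16767 = 211073349/12590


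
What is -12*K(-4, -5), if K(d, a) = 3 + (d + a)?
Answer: 72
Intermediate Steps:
K(d, a) = 3 + a + d (K(d, a) = 3 + (a + d) = 3 + a + d)
-12*K(-4, -5) = -12*(3 - 5 - 4) = -12*(-6) = 72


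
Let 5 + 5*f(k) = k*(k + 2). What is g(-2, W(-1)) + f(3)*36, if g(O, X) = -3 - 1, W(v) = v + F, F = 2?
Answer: 68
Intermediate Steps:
f(k) = -1 + k*(2 + k)/5 (f(k) = -1 + (k*(k + 2))/5 = -1 + (k*(2 + k))/5 = -1 + k*(2 + k)/5)
W(v) = 2 + v (W(v) = v + 2 = 2 + v)
g(O, X) = -4
g(-2, W(-1)) + f(3)*36 = -4 + (-1 + (⅕)*3² + (⅖)*3)*36 = -4 + (-1 + (⅕)*9 + 6/5)*36 = -4 + (-1 + 9/5 + 6/5)*36 = -4 + 2*36 = -4 + 72 = 68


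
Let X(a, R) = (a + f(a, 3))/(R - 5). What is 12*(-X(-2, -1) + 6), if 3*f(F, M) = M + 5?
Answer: 220/3 ≈ 73.333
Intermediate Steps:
f(F, M) = 5/3 + M/3 (f(F, M) = (M + 5)/3 = (5 + M)/3 = 5/3 + M/3)
X(a, R) = (8/3 + a)/(-5 + R) (X(a, R) = (a + (5/3 + (⅓)*3))/(R - 5) = (a + (5/3 + 1))/(-5 + R) = (a + 8/3)/(-5 + R) = (8/3 + a)/(-5 + R))
12*(-X(-2, -1) + 6) = 12*(-(8/3 - 2)/(-5 - 1) + 6) = 12*(-2/((-6)*3) + 6) = 12*(-(-1)*2/(6*3) + 6) = 12*(-1*(-⅑) + 6) = 12*(⅑ + 6) = 12*(55/9) = 220/3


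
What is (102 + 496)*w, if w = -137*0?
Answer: 0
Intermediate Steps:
w = 0
(102 + 496)*w = (102 + 496)*0 = 598*0 = 0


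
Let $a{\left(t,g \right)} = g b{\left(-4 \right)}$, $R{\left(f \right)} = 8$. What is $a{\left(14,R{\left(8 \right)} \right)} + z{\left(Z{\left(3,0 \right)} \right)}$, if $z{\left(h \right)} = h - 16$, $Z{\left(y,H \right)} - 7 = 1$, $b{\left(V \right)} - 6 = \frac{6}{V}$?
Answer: $28$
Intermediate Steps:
$b{\left(V \right)} = 6 + \frac{6}{V}$
$Z{\left(y,H \right)} = 8$ ($Z{\left(y,H \right)} = 7 + 1 = 8$)
$z{\left(h \right)} = -16 + h$ ($z{\left(h \right)} = h - 16 = -16 + h$)
$a{\left(t,g \right)} = \frac{9 g}{2}$ ($a{\left(t,g \right)} = g \left(6 + \frac{6}{-4}\right) = g \left(6 + 6 \left(- \frac{1}{4}\right)\right) = g \left(6 - \frac{3}{2}\right) = g \frac{9}{2} = \frac{9 g}{2}$)
$a{\left(14,R{\left(8 \right)} \right)} + z{\left(Z{\left(3,0 \right)} \right)} = \frac{9}{2} \cdot 8 + \left(-16 + 8\right) = 36 - 8 = 28$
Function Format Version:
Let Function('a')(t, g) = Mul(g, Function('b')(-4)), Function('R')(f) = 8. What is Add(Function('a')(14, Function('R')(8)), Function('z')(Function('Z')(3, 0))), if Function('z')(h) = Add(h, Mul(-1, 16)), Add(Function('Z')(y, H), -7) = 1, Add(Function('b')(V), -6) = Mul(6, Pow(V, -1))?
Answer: 28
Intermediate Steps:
Function('b')(V) = Add(6, Mul(6, Pow(V, -1)))
Function('Z')(y, H) = 8 (Function('Z')(y, H) = Add(7, 1) = 8)
Function('z')(h) = Add(-16, h) (Function('z')(h) = Add(h, -16) = Add(-16, h))
Function('a')(t, g) = Mul(Rational(9, 2), g) (Function('a')(t, g) = Mul(g, Add(6, Mul(6, Pow(-4, -1)))) = Mul(g, Add(6, Mul(6, Rational(-1, 4)))) = Mul(g, Add(6, Rational(-3, 2))) = Mul(g, Rational(9, 2)) = Mul(Rational(9, 2), g))
Add(Function('a')(14, Function('R')(8)), Function('z')(Function('Z')(3, 0))) = Add(Mul(Rational(9, 2), 8), Add(-16, 8)) = Add(36, -8) = 28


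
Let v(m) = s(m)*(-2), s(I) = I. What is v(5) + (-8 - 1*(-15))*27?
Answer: 179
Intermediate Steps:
v(m) = -2*m (v(m) = m*(-2) = -2*m)
v(5) + (-8 - 1*(-15))*27 = -2*5 + (-8 - 1*(-15))*27 = -10 + (-8 + 15)*27 = -10 + 7*27 = -10 + 189 = 179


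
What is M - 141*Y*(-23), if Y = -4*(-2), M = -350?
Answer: 25594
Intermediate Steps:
Y = 8
M - 141*Y*(-23) = -350 - 1128*(-23) = -350 - 141*(-184) = -350 + 25944 = 25594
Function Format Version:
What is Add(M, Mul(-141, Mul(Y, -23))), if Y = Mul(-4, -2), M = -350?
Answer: 25594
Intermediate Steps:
Y = 8
Add(M, Mul(-141, Mul(Y, -23))) = Add(-350, Mul(-141, Mul(8, -23))) = Add(-350, Mul(-141, -184)) = Add(-350, 25944) = 25594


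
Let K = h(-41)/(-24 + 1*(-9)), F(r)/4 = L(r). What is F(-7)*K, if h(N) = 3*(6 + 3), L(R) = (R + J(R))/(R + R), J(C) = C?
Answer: -36/11 ≈ -3.2727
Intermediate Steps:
L(R) = 1 (L(R) = (R + R)/(R + R) = (2*R)/((2*R)) = (2*R)*(1/(2*R)) = 1)
F(r) = 4 (F(r) = 4*1 = 4)
h(N) = 27 (h(N) = 3*9 = 27)
K = -9/11 (K = 27/(-24 + 1*(-9)) = 27/(-24 - 9) = 27/(-33) = 27*(-1/33) = -9/11 ≈ -0.81818)
F(-7)*K = 4*(-9/11) = -36/11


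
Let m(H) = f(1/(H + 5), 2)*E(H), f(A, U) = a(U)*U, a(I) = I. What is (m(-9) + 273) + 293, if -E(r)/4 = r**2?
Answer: -730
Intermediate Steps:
E(r) = -4*r**2
f(A, U) = U**2 (f(A, U) = U*U = U**2)
m(H) = -16*H**2 (m(H) = 2**2*(-4*H**2) = 4*(-4*H**2) = -16*H**2)
(m(-9) + 273) + 293 = (-16*(-9)**2 + 273) + 293 = (-16*81 + 273) + 293 = (-1296 + 273) + 293 = -1023 + 293 = -730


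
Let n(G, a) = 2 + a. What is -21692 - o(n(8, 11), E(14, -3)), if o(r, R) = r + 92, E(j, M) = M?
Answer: -21797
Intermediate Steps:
o(r, R) = 92 + r
-21692 - o(n(8, 11), E(14, -3)) = -21692 - (92 + (2 + 11)) = -21692 - (92 + 13) = -21692 - 1*105 = -21692 - 105 = -21797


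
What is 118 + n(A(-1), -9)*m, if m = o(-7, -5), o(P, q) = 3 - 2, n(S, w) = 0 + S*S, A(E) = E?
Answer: 119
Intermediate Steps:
n(S, w) = S**2 (n(S, w) = 0 + S**2 = S**2)
o(P, q) = 1
m = 1
118 + n(A(-1), -9)*m = 118 + (-1)**2*1 = 118 + 1*1 = 118 + 1 = 119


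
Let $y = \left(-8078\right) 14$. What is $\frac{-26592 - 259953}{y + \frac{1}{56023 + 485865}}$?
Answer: $\frac{10351686464}{4085546513} \approx 2.5337$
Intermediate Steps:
$y = -113092$
$\frac{-26592 - 259953}{y + \frac{1}{56023 + 485865}} = \frac{-26592 - 259953}{-113092 + \frac{1}{56023 + 485865}} = - \frac{286545}{-113092 + \frac{1}{541888}} = - \frac{286545}{- \frac{61283197695}{541888}} = \left(-286545\right) \left(- \frac{541888}{61283197695}\right) = \frac{10351686464}{4085546513}$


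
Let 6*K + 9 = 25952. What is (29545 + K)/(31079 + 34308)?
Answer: 203213/392322 ≈ 0.51797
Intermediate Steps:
K = 25943/6 (K = -3/2 + (⅙)*25952 = -3/2 + 12976/3 = 25943/6 ≈ 4323.8)
(29545 + K)/(31079 + 34308) = (29545 + 25943/6)/(31079 + 34308) = (203213/6)/65387 = (203213/6)*(1/65387) = 203213/392322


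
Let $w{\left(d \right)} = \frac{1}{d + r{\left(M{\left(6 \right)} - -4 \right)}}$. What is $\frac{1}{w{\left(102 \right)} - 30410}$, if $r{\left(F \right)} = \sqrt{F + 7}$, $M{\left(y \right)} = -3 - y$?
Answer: $- \frac{316324718}{9619431572561} + \frac{\sqrt{2}}{9619431572561} \approx -3.2884 \cdot 10^{-5}$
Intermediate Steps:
$r{\left(F \right)} = \sqrt{7 + F}$
$w{\left(d \right)} = \frac{1}{d + \sqrt{2}}$ ($w{\left(d \right)} = \frac{1}{d + \sqrt{7 - 5}} = \frac{1}{d + \sqrt{2}}$)
$\frac{1}{w{\left(102 \right)} - 30410} = \frac{1}{\frac{1}{102 + \sqrt{2}} - 30410} = \frac{1}{-30410 + \frac{1}{102 + \sqrt{2}}}$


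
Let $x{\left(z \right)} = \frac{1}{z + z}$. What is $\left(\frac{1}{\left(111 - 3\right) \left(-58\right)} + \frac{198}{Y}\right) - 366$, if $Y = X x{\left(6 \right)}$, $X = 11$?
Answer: $- \frac{939601}{6264} \approx -150.0$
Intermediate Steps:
$x{\left(z \right)} = \frac{1}{2 z}$
$Y = \frac{11}{12}$ ($Y = 11 \frac{1}{2 \cdot 6} = 11 \cdot \frac{1}{2} \cdot \frac{1}{6} = 11 \cdot \frac{1}{12} = \frac{11}{12} \approx 0.91667$)
$\left(\frac{1}{\left(111 - 3\right) \left(-58\right)} + \frac{198}{Y}\right) - 366 = \left(\frac{1}{\left(111 - 3\right) \left(-58\right)} + \frac{198}{\frac{11}{12}}\right) - 366 = \left(\frac{1}{108} \left(- \frac{1}{58}\right) + 198 \cdot \frac{12}{11}\right) - 366 = \left(\frac{1}{108} \left(- \frac{1}{58}\right) + 216\right) - 366 = \left(- \frac{1}{6264} + 216\right) - 366 = \frac{1353023}{6264} - 366 = - \frac{939601}{6264}$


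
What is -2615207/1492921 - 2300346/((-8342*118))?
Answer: 429970074487/734782871938 ≈ 0.58517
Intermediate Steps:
-2615207/1492921 - 2300346/((-8342*118)) = -2615207*1/1492921 - 2300346/(-984356) = -2615207/1492921 - 2300346*(-1/984356) = -2615207/1492921 + 1150173/492178 = 429970074487/734782871938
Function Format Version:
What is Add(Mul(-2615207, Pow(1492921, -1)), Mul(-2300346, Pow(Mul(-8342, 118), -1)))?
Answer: Rational(429970074487, 734782871938) ≈ 0.58517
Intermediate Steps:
Add(Mul(-2615207, Pow(1492921, -1)), Mul(-2300346, Pow(Mul(-8342, 118), -1))) = Add(Mul(-2615207, Rational(1, 1492921)), Mul(-2300346, Pow(-984356, -1))) = Add(Rational(-2615207, 1492921), Mul(-2300346, Rational(-1, 984356))) = Add(Rational(-2615207, 1492921), Rational(1150173, 492178)) = Rational(429970074487, 734782871938)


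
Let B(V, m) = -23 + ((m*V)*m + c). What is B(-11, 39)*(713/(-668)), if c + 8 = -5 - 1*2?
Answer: 11956297/668 ≈ 17899.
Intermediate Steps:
c = -15 (c = -8 + (-5 - 1*2) = -8 + (-5 - 2) = -8 - 7 = -15)
B(V, m) = -38 + V*m² (B(V, m) = -23 + ((m*V)*m - 15) = -23 + ((V*m)*m - 15) = -23 + (V*m² - 15) = -23 + (-15 + V*m²) = -38 + V*m²)
B(-11, 39)*(713/(-668)) = (-38 - 11*39²)*(713/(-668)) = (-38 - 11*1521)*(713*(-1/668)) = (-38 - 16731)*(-713/668) = -16769*(-713/668) = 11956297/668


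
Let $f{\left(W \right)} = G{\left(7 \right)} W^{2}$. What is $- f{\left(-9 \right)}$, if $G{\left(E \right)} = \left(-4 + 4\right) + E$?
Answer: $-567$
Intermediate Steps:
$G{\left(E \right)} = E$ ($G{\left(E \right)} = 0 + E = E$)
$f{\left(W \right)} = 7 W^{2}$
$- f{\left(-9 \right)} = - 7 \left(-9\right)^{2} = - 7 \cdot 81 = \left(-1\right) 567 = -567$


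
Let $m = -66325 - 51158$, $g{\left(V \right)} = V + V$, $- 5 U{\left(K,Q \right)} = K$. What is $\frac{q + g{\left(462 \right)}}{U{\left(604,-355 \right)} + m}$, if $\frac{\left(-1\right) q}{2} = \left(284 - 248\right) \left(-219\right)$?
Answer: $- \frac{83460}{588019} \approx -0.14193$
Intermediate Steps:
$U{\left(K,Q \right)} = - \frac{K}{5}$
$g{\left(V \right)} = 2 V$
$m = -117483$ ($m = -66325 - 51158 = -117483$)
$q = 15768$ ($q = - 2 \left(284 - 248\right) \left(-219\right) = - 2 \cdot 36 \left(-219\right) = \left(-2\right) \left(-7884\right) = 15768$)
$\frac{q + g{\left(462 \right)}}{U{\left(604,-355 \right)} + m} = \frac{15768 + 2 \cdot 462}{\left(- \frac{1}{5}\right) 604 - 117483} = \frac{15768 + 924}{- \frac{604}{5} - 117483} = \frac{16692}{- \frac{588019}{5}} = 16692 \left(- \frac{5}{588019}\right) = - \frac{83460}{588019}$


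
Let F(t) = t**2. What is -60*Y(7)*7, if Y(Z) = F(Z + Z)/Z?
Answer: -11760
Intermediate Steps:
Y(Z) = 4*Z (Y(Z) = (Z + Z)**2/Z = (2*Z)**2/Z = (4*Z**2)/Z = 4*Z)
-60*Y(7)*7 = -240*7*7 = -60*28*7 = -1680*7 = -11760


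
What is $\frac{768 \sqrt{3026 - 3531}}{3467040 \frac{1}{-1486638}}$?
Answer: $- \frac{11893104 i \sqrt{505}}{36115} \approx - 7400.4 i$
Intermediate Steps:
$\frac{768 \sqrt{3026 - 3531}}{3467040 \frac{1}{-1486638}} = \frac{768 \sqrt{-505}}{3467040 \left(- \frac{1}{1486638}\right)} = \frac{768 i \sqrt{505}}{- \frac{577840}{247773}} = 768 i \sqrt{505} \left(- \frac{247773}{577840}\right) = - \frac{11893104 i \sqrt{505}}{36115}$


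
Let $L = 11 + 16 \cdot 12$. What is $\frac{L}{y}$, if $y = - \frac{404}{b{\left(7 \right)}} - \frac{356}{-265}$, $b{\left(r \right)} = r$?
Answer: $- \frac{376565}{104568} \approx -3.6012$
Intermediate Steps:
$L = 203$ ($L = 11 + 192 = 203$)
$y = - \frac{104568}{1855}$ ($y = - \frac{404}{7} - \frac{356}{-265} = \left(-404\right) \frac{1}{7} - - \frac{356}{265} = - \frac{404}{7} + \frac{356}{265} = - \frac{104568}{1855} \approx -56.371$)
$\frac{L}{y} = \frac{203}{- \frac{104568}{1855}} = 203 \left(- \frac{1855}{104568}\right) = - \frac{376565}{104568}$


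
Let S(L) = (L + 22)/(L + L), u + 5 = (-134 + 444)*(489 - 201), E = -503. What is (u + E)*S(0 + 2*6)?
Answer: 377281/3 ≈ 1.2576e+5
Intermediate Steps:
u = 89275 (u = -5 + (-134 + 444)*(489 - 201) = -5 + 310*288 = -5 + 89280 = 89275)
S(L) = (22 + L)/(2*L) (S(L) = (22 + L)/((2*L)) = (22 + L)*(1/(2*L)) = (22 + L)/(2*L))
(u + E)*S(0 + 2*6) = (89275 - 503)*((22 + (0 + 2*6))/(2*(0 + 2*6))) = 88772*((22 + (0 + 12))/(2*(0 + 12))) = 88772*((½)*(22 + 12)/12) = 88772*((½)*(1/12)*34) = 88772*(17/12) = 377281/3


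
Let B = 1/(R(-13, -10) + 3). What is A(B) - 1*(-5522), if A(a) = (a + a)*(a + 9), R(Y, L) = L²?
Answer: 58584754/10609 ≈ 5522.2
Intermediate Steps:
B = 1/103 (B = 1/((-10)² + 3) = 1/(100 + 3) = 1/103 ≈ 0.0097087)
A(a) = 2*a*(9 + a) (A(a) = (2*a)*(9 + a) = 2*a*(9 + a))
A(B) - 1*(-5522) = 2*(1/103)*(9 + 1/103) - 1*(-5522) = 2*(1/103)*(928/103) + 5522 = 1856/10609 + 5522 = 58584754/10609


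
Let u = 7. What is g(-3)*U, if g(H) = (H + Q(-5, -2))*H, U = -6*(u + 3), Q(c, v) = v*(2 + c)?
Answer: 540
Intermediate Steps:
U = -60 (U = -6*(7 + 3) = -6*10 = -60)
g(H) = H*(6 + H) (g(H) = (H - 2*(2 - 5))*H = (H - 2*(-3))*H = (H + 6)*H = (6 + H)*H = H*(6 + H))
g(-3)*U = -3*(6 - 3)*(-60) = -3*3*(-60) = -9*(-60) = 540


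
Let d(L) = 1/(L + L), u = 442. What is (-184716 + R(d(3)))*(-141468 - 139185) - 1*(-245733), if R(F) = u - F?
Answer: 103434686861/2 ≈ 5.1717e+10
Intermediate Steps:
d(L) = 1/(2*L)
R(F) = 442 - F
(-184716 + R(d(3)))*(-141468 - 139185) - 1*(-245733) = (-184716 + (442 - 1/(2*3)))*(-141468 - 139185) - 1*(-245733) = (-184716 + (442 - 1/(2*3)))*(-280653) + 245733 = (-184716 + (442 - 1*⅙))*(-280653) + 245733 = (-184716 + (442 - ⅙))*(-280653) + 245733 = (-184716 + 2651/6)*(-280653) + 245733 = -1105645/6*(-280653) + 245733 = 103434195395/2 + 245733 = 103434686861/2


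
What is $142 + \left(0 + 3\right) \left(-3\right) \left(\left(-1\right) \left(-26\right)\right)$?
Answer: $-92$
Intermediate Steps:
$142 + \left(0 + 3\right) \left(-3\right) \left(\left(-1\right) \left(-26\right)\right) = 142 + 3 \left(-3\right) 26 = 142 - 234 = -92$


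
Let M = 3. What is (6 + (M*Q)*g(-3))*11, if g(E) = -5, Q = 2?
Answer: -264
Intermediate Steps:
(6 + (M*Q)*g(-3))*11 = (6 + (3*2)*(-5))*11 = (6 + 6*(-5))*11 = (6 - 30)*11 = -24*11 = -264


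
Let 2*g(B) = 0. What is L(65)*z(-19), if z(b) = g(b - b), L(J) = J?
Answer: 0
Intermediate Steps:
g(B) = 0 (g(B) = (½)*0 = 0)
z(b) = 0
L(65)*z(-19) = 65*0 = 0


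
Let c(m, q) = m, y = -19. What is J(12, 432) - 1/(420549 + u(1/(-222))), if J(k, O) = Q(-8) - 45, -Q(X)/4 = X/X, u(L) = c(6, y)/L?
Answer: -20541634/419217 ≈ -49.000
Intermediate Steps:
u(L) = 6/L
Q(X) = -4 (Q(X) = -4*X/X = -4*1 = -4)
J(k, O) = -49 (J(k, O) = -4 - 45 = -49)
J(12, 432) - 1/(420549 + u(1/(-222))) = -49 - 1/(420549 + 6/(1/(-222))) = -49 - 1/(420549 + 6/(-1/222)) = -49 - 1/(420549 + 6*(-222)) = -49 - 1/(420549 - 1332) = -49 - 1/419217 = -20541634/419217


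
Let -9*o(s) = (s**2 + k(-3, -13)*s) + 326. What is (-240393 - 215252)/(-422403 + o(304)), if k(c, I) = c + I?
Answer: 820161/777901 ≈ 1.0543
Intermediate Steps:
k(c, I) = I + c
o(s) = -326/9 - s**2/9 + 16*s/9 (o(s) = -((s**2 + (-13 - 3)*s) + 326)/9 = -((s**2 - 16*s) + 326)/9 = -(326 + s**2 - 16*s)/9 = -326/9 - s**2/9 + 16*s/9)
(-240393 - 215252)/(-422403 + o(304)) = (-240393 - 215252)/(-422403 + (-326/9 - 1/9*304**2 + (16/9)*304)) = -455645/(-422403 + (-326/9 - 1/9*92416 + 4864/9)) = -455645/(-422403 + (-326/9 - 92416/9 + 4864/9)) = -455645/(-422403 - 87878/9) = -455645/(-3889505/9) = -455645*(-9/3889505) = 820161/777901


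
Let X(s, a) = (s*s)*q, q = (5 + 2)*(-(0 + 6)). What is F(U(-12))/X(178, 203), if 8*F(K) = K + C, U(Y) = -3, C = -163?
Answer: 83/5322912 ≈ 1.5593e-5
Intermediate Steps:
q = -42 (q = 7*(-1*6) = 7*(-6) = -42)
X(s, a) = -42*s² (X(s, a) = (s*s)*(-42) = s²*(-42) = -42*s²)
F(K) = -163/8 + K/8 (F(K) = (K - 163)/8 = (-163 + K)/8 = -163/8 + K/8)
F(U(-12))/X(178, 203) = (-163/8 + (⅛)*(-3))/((-42*178²)) = (-163/8 - 3/8)/((-42*31684)) = -83/4/(-1330728) = -83/4*(-1/1330728) = 83/5322912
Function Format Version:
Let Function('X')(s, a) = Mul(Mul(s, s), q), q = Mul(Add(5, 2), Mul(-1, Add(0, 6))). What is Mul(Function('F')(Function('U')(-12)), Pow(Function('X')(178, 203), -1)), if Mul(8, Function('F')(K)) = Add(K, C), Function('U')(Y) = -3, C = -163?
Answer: Rational(83, 5322912) ≈ 1.5593e-5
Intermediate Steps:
q = -42 (q = Mul(7, Mul(-1, 6)) = Mul(7, -6) = -42)
Function('X')(s, a) = Mul(-42, Pow(s, 2)) (Function('X')(s, a) = Mul(Mul(s, s), -42) = Mul(Pow(s, 2), -42) = Mul(-42, Pow(s, 2)))
Function('F')(K) = Add(Rational(-163, 8), Mul(Rational(1, 8), K)) (Function('F')(K) = Mul(Rational(1, 8), Add(K, -163)) = Mul(Rational(1, 8), Add(-163, K)) = Add(Rational(-163, 8), Mul(Rational(1, 8), K)))
Mul(Function('F')(Function('U')(-12)), Pow(Function('X')(178, 203), -1)) = Mul(Add(Rational(-163, 8), Mul(Rational(1, 8), -3)), Pow(Mul(-42, Pow(178, 2)), -1)) = Mul(Add(Rational(-163, 8), Rational(-3, 8)), Pow(Mul(-42, 31684), -1)) = Mul(Rational(-83, 4), Pow(-1330728, -1)) = Mul(Rational(-83, 4), Rational(-1, 1330728)) = Rational(83, 5322912)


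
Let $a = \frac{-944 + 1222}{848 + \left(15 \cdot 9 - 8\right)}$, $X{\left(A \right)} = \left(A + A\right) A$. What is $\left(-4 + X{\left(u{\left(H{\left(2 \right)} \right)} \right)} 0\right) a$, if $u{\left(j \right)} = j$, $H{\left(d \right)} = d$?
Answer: $- \frac{1112}{975} \approx -1.1405$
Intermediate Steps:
$X{\left(A \right)} = 2 A^{2}$ ($X{\left(A \right)} = 2 A A = 2 A^{2}$)
$a = \frac{278}{975}$ ($a = \frac{278}{848 + \left(135 - 8\right)} = \frac{278}{848 + 127} = \frac{278}{975} \approx 0.28513$)
$\left(-4 + X{\left(u{\left(H{\left(2 \right)} \right)} \right)} 0\right) a = \left(-4 + 2 \cdot 2^{2} \cdot 0\right) \frac{278}{975} = \left(-4 + 2 \cdot 4 \cdot 0\right) \frac{278}{975} = \left(-4 + 8 \cdot 0\right) \frac{278}{975} = \left(-4 + 0\right) \frac{278}{975} = \left(-4\right) \frac{278}{975} = - \frac{1112}{975}$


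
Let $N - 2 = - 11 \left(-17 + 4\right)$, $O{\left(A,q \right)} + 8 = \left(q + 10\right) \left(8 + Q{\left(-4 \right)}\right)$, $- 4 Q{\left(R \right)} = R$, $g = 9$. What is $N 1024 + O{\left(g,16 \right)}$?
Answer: $148706$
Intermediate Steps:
$Q{\left(R \right)} = - \frac{R}{4}$
$O{\left(A,q \right)} = 82 + 9 q$ ($O{\left(A,q \right)} = -8 + \left(q + 10\right) \left(8 - -1\right) = -8 + \left(10 + q\right) \left(8 + 1\right) = -8 + \left(10 + q\right) 9 = -8 + \left(90 + 9 q\right) = 82 + 9 q$)
$N = 145$ ($N = 2 - 11 \left(-17 + 4\right) = 2 - -143 = 2 + 143 = 145$)
$N 1024 + O{\left(g,16 \right)} = 145 \cdot 1024 + \left(82 + 9 \cdot 16\right) = 148480 + \left(82 + 144\right) = 148480 + 226 = 148706$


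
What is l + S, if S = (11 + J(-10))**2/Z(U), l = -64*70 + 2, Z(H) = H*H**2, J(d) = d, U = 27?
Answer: -88140473/19683 ≈ -4478.0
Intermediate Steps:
Z(H) = H**3
l = -4478 (l = -4480 + 2 = -4478)
S = 1/19683 (S = (11 - 10)**2/(27**3) = 1**2/19683 = 1*(1/19683) = 1/19683 ≈ 5.0805e-5)
l + S = -4478 + 1/19683 = -88140473/19683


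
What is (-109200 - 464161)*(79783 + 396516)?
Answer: -273091270939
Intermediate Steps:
(-109200 - 464161)*(79783 + 396516) = -573361*476299 = -273091270939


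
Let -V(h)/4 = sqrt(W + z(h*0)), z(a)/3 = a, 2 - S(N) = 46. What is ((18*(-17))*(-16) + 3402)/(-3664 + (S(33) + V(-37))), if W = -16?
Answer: -3846123/1718690 + 8298*I/859345 ≈ -2.2378 + 0.0096562*I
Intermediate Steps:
S(N) = -44 (S(N) = 2 - 1*46 = 2 - 46 = -44)
z(a) = 3*a
V(h) = -16*I (V(h) = -4*sqrt(-16 + 3*(h*0)) = -4*sqrt(-16 + 3*0) = -4*sqrt(-16 + 0) = -16*I)
((18*(-17))*(-16) + 3402)/(-3664 + (S(33) + V(-37))) = ((18*(-17))*(-16) + 3402)/(-3664 + (-44 - 16*I)) = (-306*(-16) + 3402)/(-3708 - 16*I) = (4896 + 3402)*((-3708 + 16*I)/13749520) = 8298*((-3708 + 16*I)/13749520) = 4149*(-3708 + 16*I)/6874760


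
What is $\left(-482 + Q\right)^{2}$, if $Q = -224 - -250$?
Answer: $207936$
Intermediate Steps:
$Q = 26$ ($Q = -224 + 250 = 26$)
$\left(-482 + Q\right)^{2} = \left(-482 + 26\right)^{2} = \left(-456\right)^{2} = 207936$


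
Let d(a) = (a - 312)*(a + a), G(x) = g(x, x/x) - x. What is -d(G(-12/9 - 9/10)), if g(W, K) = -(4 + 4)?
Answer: -1649209/450 ≈ -3664.9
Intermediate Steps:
g(W, K) = -8 (g(W, K) = -1*8 = -8)
G(x) = -8 - x
d(a) = 2*a*(-312 + a) (d(a) = (-312 + a)*(2*a) = 2*a*(-312 + a))
-d(G(-12/9 - 9/10)) = -2*(-8 - (-12/9 - 9/10))*(-312 + (-8 - (-12/9 - 9/10))) = -2*(-8 - (-12*⅑ - 9*⅒))*(-312 + (-8 - (-12*⅑ - 9*⅒))) = -2*(-8 - (-4/3 - 9/10))*(-312 + (-8 - (-4/3 - 9/10))) = -2*(-8 - 1*(-67/30))*(-312 + (-8 - 1*(-67/30))) = -2*(-8 + 67/30)*(-312 + (-8 + 67/30)) = -2*(-173)*(-312 - 173/30)/30 = -2*(-173)*(-9533)/(30*30) = -1*1649209/450 = -1649209/450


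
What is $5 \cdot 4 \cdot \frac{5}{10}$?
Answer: $10$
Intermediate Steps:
$5 \cdot 4 \cdot \frac{5}{10} = 20 \cdot 5 \cdot \frac{1}{10} = 20 \cdot \frac{1}{2} = 10$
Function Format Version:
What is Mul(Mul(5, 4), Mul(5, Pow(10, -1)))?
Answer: 10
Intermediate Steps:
Mul(Mul(5, 4), Mul(5, Pow(10, -1))) = Mul(20, Mul(5, Rational(1, 10))) = Mul(20, Rational(1, 2)) = 10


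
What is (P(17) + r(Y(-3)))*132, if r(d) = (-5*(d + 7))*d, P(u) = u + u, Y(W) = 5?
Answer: -35112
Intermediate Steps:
P(u) = 2*u
r(d) = d*(-35 - 5*d) (r(d) = (-5*(7 + d))*d = (-35 - 5*d)*d = d*(-35 - 5*d))
(P(17) + r(Y(-3)))*132 = (2*17 - 5*5*(7 + 5))*132 = (34 - 5*5*12)*132 = (34 - 300)*132 = -266*132 = -35112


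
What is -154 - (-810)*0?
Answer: -154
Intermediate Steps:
-154 - (-810)*0 = -154 - 81*0 = -154 + 0 = -154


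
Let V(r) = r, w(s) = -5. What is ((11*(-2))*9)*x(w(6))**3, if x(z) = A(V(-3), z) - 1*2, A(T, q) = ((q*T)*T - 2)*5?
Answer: 2635786494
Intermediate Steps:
A(T, q) = -10 + 5*q*T**2 (A(T, q) = ((T*q)*T - 2)*5 = (q*T**2 - 2)*5 = (-2 + q*T**2)*5 = -10 + 5*q*T**2)
x(z) = -12 + 45*z (x(z) = (-10 + 5*z*(-3)**2) - 1*2 = (-10 + 5*z*9) - 2 = (-10 + 45*z) - 2 = -12 + 45*z)
((11*(-2))*9)*x(w(6))**3 = ((11*(-2))*9)*(-12 + 45*(-5))**3 = (-22*9)*(-12 - 225)**3 = -198*(-237)**3 = -198*(-13312053) = 2635786494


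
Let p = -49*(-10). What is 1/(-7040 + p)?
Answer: -1/6550 ≈ -0.00015267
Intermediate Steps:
p = 490
1/(-7040 + p) = 1/(-7040 + 490) = 1/(-6550) = -1/6550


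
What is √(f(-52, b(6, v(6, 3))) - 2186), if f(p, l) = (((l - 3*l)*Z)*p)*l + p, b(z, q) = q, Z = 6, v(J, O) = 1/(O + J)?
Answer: I*√180654/9 ≈ 47.226*I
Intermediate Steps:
v(J, O) = 1/(J + O)
f(p, l) = p - 12*p*l² (f(p, l) = (((l - 3*l)*6)*p)*l + p = ((-2*l*6)*p)*l + p = ((-12*l)*p)*l + p = (-12*l*p)*l + p = -12*p*l² + p = p - 12*p*l²)
√(f(-52, b(6, v(6, 3))) - 2186) = √(-52*(1 - 12/(6 + 3)²) - 2186) = √(-52*(1 - 12*(1/9)²) - 2186) = √(-52*(1 - 12*(⅑)²) - 2186) = √(-52*(1 - 12*1/81) - 2186) = √(-52*(1 - 4/27) - 2186) = √(-52*23/27 - 2186) = √(-1196/27 - 2186) = √(-60218/27) = I*√180654/9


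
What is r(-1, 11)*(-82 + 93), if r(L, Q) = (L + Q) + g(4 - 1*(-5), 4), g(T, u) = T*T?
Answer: 1001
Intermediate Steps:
g(T, u) = T**2
r(L, Q) = 81 + L + Q (r(L, Q) = (L + Q) + (4 - 1*(-5))**2 = (L + Q) + (4 + 5)**2 = (L + Q) + 9**2 = (L + Q) + 81 = 81 + L + Q)
r(-1, 11)*(-82 + 93) = (81 - 1 + 11)*(-82 + 93) = 91*11 = 1001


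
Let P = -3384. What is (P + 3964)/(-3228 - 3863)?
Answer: -580/7091 ≈ -0.081794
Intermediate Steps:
(P + 3964)/(-3228 - 3863) = (-3384 + 3964)/(-3228 - 3863) = 580/(-7091) = 580*(-1/7091) = -580/7091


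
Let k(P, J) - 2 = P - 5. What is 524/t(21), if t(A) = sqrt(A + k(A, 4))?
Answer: 524*sqrt(39)/39 ≈ 83.907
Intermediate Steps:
k(P, J) = -3 + P (k(P, J) = 2 + (P - 5) = 2 + (-5 + P) = -3 + P)
t(A) = sqrt(-3 + 2*A) (t(A) = sqrt(A + (-3 + A)) = sqrt(-3 + 2*A))
524/t(21) = 524/(sqrt(-3 + 2*21)) = 524/(sqrt(-3 + 42)) = 524/(sqrt(39)) = 524*(sqrt(39)/39) = 524*sqrt(39)/39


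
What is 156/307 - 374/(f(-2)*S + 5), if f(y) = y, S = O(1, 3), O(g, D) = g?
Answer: -114350/921 ≈ -124.16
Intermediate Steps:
S = 1
156/307 - 374/(f(-2)*S + 5) = 156/307 - 374/(-2*1 + 5) = 156*(1/307) - 374/(-2 + 5) = 156/307 - 374/3 = -114350/921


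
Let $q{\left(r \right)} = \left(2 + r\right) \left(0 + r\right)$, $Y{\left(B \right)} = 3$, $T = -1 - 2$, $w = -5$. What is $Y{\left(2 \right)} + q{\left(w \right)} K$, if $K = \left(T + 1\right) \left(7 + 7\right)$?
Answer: $-417$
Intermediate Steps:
$T = -3$
$K = -28$ ($K = \left(-3 + 1\right) \left(7 + 7\right) = \left(-2\right) 14 = -28$)
$q{\left(r \right)} = r \left(2 + r\right)$ ($q{\left(r \right)} = \left(2 + r\right) r = r \left(2 + r\right)$)
$Y{\left(2 \right)} + q{\left(w \right)} K = 3 + - 5 \left(2 - 5\right) \left(-28\right) = 3 + \left(-5\right) \left(-3\right) \left(-28\right) = 3 + 15 \left(-28\right) = 3 - 420 = -417$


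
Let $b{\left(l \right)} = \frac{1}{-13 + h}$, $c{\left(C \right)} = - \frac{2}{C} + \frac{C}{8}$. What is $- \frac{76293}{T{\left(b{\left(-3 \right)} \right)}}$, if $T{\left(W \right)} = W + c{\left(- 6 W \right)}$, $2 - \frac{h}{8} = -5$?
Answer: $- \frac{803412}{151} \approx -5320.6$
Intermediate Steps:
$h = 56$ ($h = 16 - -40 = 16 + 40 = 56$)
$c{\left(C \right)} = - \frac{2}{C} + \frac{C}{8}$ ($c{\left(C \right)} = - \frac{2}{C} + C \frac{1}{8} = - \frac{2}{C} + \frac{C}{8}$)
$b{\left(l \right)} = \frac{1}{43}$ ($b{\left(l \right)} = \frac{1}{-13 + 56} = \frac{1}{43}$)
$T{\left(W \right)} = \frac{1}{3 W} + \frac{W}{4}$ ($T{\left(W \right)} = W + \left(- \frac{2}{\left(-6\right) W} + \frac{\left(-6\right) W}{8}\right) = W - \left(\frac{3 W}{4} + 2 \left(- \frac{1}{6}\right) \frac{1}{W}\right) = W - \left(- \frac{1}{3 W} + \frac{3 W}{4}\right) = \frac{1}{3 W} + \frac{W}{4}$)
$- \frac{76293}{T{\left(b{\left(-3 \right)} \right)}} = - \frac{76293}{\frac{\frac{1}{\frac{1}{43}}}{3} + \frac{1}{4} \cdot \frac{1}{43}} = - \frac{76293}{\frac{1}{3} \cdot 43 + \frac{1}{172}} = - \frac{76293}{\frac{43}{3} + \frac{1}{172}} = - \frac{76293}{\frac{7399}{516}} = \left(-76293\right) \frac{516}{7399} = - \frac{803412}{151}$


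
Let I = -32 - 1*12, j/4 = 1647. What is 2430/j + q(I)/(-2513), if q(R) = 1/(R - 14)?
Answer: 1639763/4445497 ≈ 0.36886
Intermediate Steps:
j = 6588 (j = 4*1647 = 6588)
I = -44 (I = -32 - 12 = -44)
q(R) = 1/(-14 + R)
2430/j + q(I)/(-2513) = 2430/6588 + 1/(-14 - 44*(-2513)) = 2430*(1/6588) - 1/2513/(-58) = 45/122 - 1/58*(-1/2513) = 45/122 + 1/145754 = 1639763/4445497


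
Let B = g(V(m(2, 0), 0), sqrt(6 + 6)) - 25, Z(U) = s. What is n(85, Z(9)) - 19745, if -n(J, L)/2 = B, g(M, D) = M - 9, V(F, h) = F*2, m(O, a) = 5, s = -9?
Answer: -19697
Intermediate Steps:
Z(U) = -9
V(F, h) = 2*F
g(M, D) = -9 + M
B = -24 (B = (-9 + 2*5) - 25 = (-9 + 10) - 25 = 1 - 25 = -24)
n(J, L) = 48 (n(J, L) = -2*(-24) = 48)
n(85, Z(9)) - 19745 = 48 - 19745 = -19697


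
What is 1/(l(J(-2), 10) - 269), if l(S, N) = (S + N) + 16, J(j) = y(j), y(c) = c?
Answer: -1/245 ≈ -0.0040816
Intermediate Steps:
J(j) = j
l(S, N) = 16 + N + S (l(S, N) = (N + S) + 16 = 16 + N + S)
1/(l(J(-2), 10) - 269) = 1/((16 + 10 - 2) - 269) = 1/(24 - 269) = 1/(-245) = -1/245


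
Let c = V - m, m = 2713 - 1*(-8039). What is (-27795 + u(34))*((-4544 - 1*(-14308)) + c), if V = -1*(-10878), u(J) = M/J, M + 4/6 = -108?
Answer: -14021132120/51 ≈ -2.7492e+8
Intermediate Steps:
M = -326/3 (M = -⅔ - 108 = -326/3 ≈ -108.67)
m = 10752 (m = 2713 + 8039 = 10752)
u(J) = -326/(3*J)
V = 10878
c = 126 (c = 10878 - 1*10752 = 10878 - 10752 = 126)
(-27795 + u(34))*((-4544 - 1*(-14308)) + c) = (-27795 - 326/3/34)*((-4544 - 1*(-14308)) + 126) = (-27795 - 326/3*1/34)*((-4544 + 14308) + 126) = (-27795 - 163/51)*(9764 + 126) = -1417708/51*9890 = -14021132120/51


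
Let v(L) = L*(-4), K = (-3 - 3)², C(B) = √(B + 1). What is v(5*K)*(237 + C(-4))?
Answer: -170640 - 720*I*√3 ≈ -1.7064e+5 - 1247.1*I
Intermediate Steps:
C(B) = √(1 + B)
K = 36 (K = (-6)² = 36)
v(L) = -4*L
v(5*K)*(237 + C(-4)) = (-20*36)*(237 + √(1 - 4)) = (-4*180)*(237 + √(-3)) = -720*(237 + I*√3) = -170640 - 720*I*√3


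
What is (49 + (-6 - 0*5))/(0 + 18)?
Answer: 43/18 ≈ 2.3889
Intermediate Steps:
(49 + (-6 - 0*5))/(0 + 18) = (49 + (-6 - 1*0))/18 = (49 + (-6 + 0))/18 = (49 - 6)/18 = (1/18)*43 = 43/18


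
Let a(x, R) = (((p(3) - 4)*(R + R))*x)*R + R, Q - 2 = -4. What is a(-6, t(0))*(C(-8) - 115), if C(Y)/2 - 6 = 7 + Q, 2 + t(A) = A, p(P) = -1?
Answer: -22134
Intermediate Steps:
Q = -2 (Q = 2 - 4 = -2)
t(A) = -2 + A
a(x, R) = R - 10*x*R**2 (a(x, R) = (((-1 - 4)*(R + R))*x)*R + R = ((-10*R)*x)*R + R = (-10*R*x)*R + R = -10*x*R**2 + R = R - 10*x*R**2)
C(Y) = 22 (C(Y) = 12 + 2*(7 - 2) = 12 + 2*5 = 12 + 10 = 22)
a(-6, t(0))*(C(-8) - 115) = ((-2 + 0)*(1 - 10*(-2 + 0)*(-6)))*(22 - 115) = -2*(1 - 10*(-2)*(-6))*(-93) = -2*(1 - 120)*(-93) = -2*(-119)*(-93) = 238*(-93) = -22134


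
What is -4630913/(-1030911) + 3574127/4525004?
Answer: 3519929526907/666410914092 ≈ 5.2819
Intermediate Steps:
-4630913/(-1030911) + 3574127/4525004 = -4630913*(-1/1030911) + 3574127*(1/4525004) = 661559/147273 + 3574127/4525004 = 3519929526907/666410914092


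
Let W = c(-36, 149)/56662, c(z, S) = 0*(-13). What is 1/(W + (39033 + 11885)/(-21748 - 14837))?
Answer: -36585/50918 ≈ -0.71851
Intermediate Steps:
c(z, S) = 0
W = 0 (W = 0/56662 = 0*(1/56662) = 0)
1/(W + (39033 + 11885)/(-21748 - 14837)) = 1/(0 + (39033 + 11885)/(-21748 - 14837)) = 1/(0 + 50918/(-36585)) = 1/(0 + 50918*(-1/36585)) = 1/(0 - 50918/36585) = 1/(-50918/36585) = -36585/50918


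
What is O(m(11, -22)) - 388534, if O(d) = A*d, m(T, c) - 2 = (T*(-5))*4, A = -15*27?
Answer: -300244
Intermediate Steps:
A = -405
m(T, c) = 2 - 20*T (m(T, c) = 2 + (T*(-5))*4 = 2 - 5*T*4 = 2 - 20*T)
O(d) = -405*d
O(m(11, -22)) - 388534 = -405*(2 - 20*11) - 388534 = -405*(2 - 220) - 388534 = -405*(-218) - 388534 = 88290 - 388534 = -300244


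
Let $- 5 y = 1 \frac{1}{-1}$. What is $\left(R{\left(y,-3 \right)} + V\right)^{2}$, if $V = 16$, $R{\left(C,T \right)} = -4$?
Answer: $144$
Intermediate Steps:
$y = \frac{1}{5}$ ($y = - \frac{1 \frac{1}{-1}}{5} = - \frac{1 \left(-1\right)}{5} = \left(- \frac{1}{5}\right) \left(-1\right) = \frac{1}{5} \approx 0.2$)
$\left(R{\left(y,-3 \right)} + V\right)^{2} = \left(-4 + 16\right)^{2} = 12^{2} = 144$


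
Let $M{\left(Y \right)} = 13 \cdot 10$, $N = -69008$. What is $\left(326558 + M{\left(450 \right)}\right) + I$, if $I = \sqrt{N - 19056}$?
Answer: $326688 + 32 i \sqrt{86} \approx 3.2669 \cdot 10^{5} + 296.76 i$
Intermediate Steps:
$M{\left(Y \right)} = 130$
$I = 32 i \sqrt{86}$ ($I = \sqrt{-69008 - 19056} = \sqrt{-88064} = 32 i \sqrt{86} \approx 296.76 i$)
$\left(326558 + M{\left(450 \right)}\right) + I = \left(326558 + 130\right) + 32 i \sqrt{86} = 326688 + 32 i \sqrt{86}$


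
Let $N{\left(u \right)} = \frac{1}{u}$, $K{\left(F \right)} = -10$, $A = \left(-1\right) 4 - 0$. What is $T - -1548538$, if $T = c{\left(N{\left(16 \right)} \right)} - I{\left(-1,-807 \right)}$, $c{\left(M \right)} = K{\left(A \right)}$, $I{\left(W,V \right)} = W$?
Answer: $1548529$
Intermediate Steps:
$A = -4$ ($A = -4 + \left(-5 + 5\right) = -4 + 0 = -4$)
$c{\left(M \right)} = -10$
$T = -9$ ($T = -10 - -1 = -10 + 1 = -9$)
$T - -1548538 = -9 - -1548538 = -9 + 1548538 = 1548529$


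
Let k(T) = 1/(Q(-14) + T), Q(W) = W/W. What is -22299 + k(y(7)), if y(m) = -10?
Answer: -200692/9 ≈ -22299.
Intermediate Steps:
Q(W) = 1
k(T) = 1/(1 + T)
-22299 + k(y(7)) = -22299 + 1/(1 - 10) = -22299 + 1/(-9) = -22299 - 1/9 = -200692/9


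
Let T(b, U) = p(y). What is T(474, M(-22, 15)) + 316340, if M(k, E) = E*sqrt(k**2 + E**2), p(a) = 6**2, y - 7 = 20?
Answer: 316376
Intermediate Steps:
y = 27 (y = 7 + 20 = 27)
p(a) = 36
M(k, E) = E*sqrt(E**2 + k**2)
T(b, U) = 36
T(474, M(-22, 15)) + 316340 = 36 + 316340 = 316376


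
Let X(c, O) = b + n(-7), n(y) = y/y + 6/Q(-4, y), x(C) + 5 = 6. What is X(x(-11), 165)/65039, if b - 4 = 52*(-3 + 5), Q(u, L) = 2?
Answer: 112/65039 ≈ 0.0017220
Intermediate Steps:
b = 108 (b = 4 + 52*(-3 + 5) = 4 + 52*2 = 4 + 104 = 108)
x(C) = 1 (x(C) = -5 + 6 = 1)
n(y) = 4 (n(y) = y/y + 6/2 = 1 + 6*(½) = 1 + 3 = 4)
X(c, O) = 112 (X(c, O) = 108 + 4 = 112)
X(x(-11), 165)/65039 = 112/65039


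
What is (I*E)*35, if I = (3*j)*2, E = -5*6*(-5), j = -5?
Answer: -157500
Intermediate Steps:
E = 150 (E = -30*(-5) = 150)
I = -30 (I = (3*(-5))*2 = -15*2 = -30)
(I*E)*35 = -30*150*35 = -4500*35 = -157500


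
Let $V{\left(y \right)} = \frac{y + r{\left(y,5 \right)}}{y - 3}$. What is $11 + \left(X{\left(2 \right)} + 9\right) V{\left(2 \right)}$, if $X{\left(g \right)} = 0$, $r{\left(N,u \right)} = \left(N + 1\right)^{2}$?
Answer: $-88$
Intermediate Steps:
$r{\left(N,u \right)} = \left(1 + N\right)^{2}$
$V{\left(y \right)} = \frac{y + \left(1 + y\right)^{2}}{-3 + y}$ ($V{\left(y \right)} = \frac{y + \left(1 + y\right)^{2}}{y - 3} = \frac{y + \left(1 + y\right)^{2}}{-3 + y}$)
$11 + \left(X{\left(2 \right)} + 9\right) V{\left(2 \right)} = 11 + \left(0 + 9\right) \frac{2 + \left(1 + 2\right)^{2}}{-3 + 2} = 11 + 9 \frac{2 + 3^{2}}{-1} = 11 + 9 \left(- (2 + 9)\right) = 11 + 9 \left(\left(-1\right) 11\right) = 11 + 9 \left(-11\right) = 11 - 99 = -88$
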